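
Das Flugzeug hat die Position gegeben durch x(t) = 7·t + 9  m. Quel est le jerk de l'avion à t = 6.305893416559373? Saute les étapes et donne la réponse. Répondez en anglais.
At t = 6.305893416559373, j = 0.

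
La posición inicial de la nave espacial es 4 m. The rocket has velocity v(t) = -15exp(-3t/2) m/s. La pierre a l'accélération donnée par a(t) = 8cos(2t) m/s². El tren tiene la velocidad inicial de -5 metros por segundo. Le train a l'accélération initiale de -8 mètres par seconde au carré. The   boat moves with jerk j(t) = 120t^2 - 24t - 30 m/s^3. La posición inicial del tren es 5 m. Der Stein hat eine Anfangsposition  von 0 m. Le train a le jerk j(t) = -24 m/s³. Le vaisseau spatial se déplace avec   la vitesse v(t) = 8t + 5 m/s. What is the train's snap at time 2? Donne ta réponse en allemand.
Wir müssen unsere Gleichung für den Ruck j(t) = -24 1-mal ableiten. Mit d/dt von j(t) finden wir s(t) = 0. Aus der Gleichung für den Snap s(t) = 0, setzen wir t = 2 ein und erhalten s = 0.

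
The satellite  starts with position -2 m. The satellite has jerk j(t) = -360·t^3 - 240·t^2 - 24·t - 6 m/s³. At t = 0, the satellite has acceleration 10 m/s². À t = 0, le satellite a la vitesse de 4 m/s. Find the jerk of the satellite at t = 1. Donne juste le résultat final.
At t = 1, j = -630.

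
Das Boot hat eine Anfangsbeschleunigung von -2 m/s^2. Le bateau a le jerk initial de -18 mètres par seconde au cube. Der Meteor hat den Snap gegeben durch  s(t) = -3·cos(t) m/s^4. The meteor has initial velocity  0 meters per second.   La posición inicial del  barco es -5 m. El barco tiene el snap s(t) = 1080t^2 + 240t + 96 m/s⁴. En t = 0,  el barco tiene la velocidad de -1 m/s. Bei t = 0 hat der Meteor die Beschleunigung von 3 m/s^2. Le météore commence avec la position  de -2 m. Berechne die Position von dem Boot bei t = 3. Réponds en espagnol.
Debemos encontrar la integral de nuestra ecuación del snap s(t) = 1080·t^2 + 240·t + 96 4 veces. La antiderivada del snap, con j(0) = -18, da la sacudida: j(t) = 360·t^3 + 120·t^2 + 96·t - 18. Integrando la sacudida y usando la condición inicial a(0) = -2, obtenemos a(t) = 90·t^4 + 40·t^3 + 48·t^2 - 18·t - 2. Tomando ∫a(t)dt y aplicando v(0) = -1, encontramos v(t) = 18·t^5 + 10·t^4 + 16·t^3 - 9·t^2 - 2·t - 1. Tomando ∫v(t)dt y aplicando x(0) = -5, encontramos x(t) = 3·t^6 + 2·t^5 + 4·t^4 - 3·t^3 - t^2 - t - 5. Tenemos la posición x(t) = 3·t^6 + 2·t^5 + 4·t^4 - 3·t^3 - t^2 - t - 5. Sustituyendo t = 3: x(3) = 2899.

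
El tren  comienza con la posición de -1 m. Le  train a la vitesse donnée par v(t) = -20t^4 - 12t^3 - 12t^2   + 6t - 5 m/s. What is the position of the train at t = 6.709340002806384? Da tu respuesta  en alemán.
Wir müssen unsere Gleichung für die Geschwindigkeit v(t) = -20·t^4 - 12·t^3 - 12·t^2 + 6·t - 5 1-mal integrieren. Mit ∫v(t)dt und Anwendung von x(0) = -1, finden wir x(t) = -4·t^5 - 3·t^4 - 4·t^3 + 3·t^2 - 5·t - 1. Wir haben die Position x(t) = -4·t^5 - 3·t^4 - 4·t^3 + 3·t^2 - 5·t - 1. Durch Einsetzen von t = 6.709340002806384: x(6.709340002806384) = -61569.1859284493.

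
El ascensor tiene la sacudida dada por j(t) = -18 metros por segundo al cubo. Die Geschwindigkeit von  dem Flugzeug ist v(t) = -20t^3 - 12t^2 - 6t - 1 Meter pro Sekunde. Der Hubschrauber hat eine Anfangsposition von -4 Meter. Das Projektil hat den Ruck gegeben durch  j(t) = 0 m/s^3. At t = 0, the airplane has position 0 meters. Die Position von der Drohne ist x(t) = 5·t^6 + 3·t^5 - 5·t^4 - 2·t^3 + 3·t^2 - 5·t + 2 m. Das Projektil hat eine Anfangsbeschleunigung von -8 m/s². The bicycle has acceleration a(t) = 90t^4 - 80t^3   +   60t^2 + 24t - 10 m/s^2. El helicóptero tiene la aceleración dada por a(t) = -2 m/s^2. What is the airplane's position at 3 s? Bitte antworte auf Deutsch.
Wir müssen die Stammfunktion unserer Gleichung für die Geschwindigkeit v(t) = -20·t^3 - 12·t^2 - 6·t - 1 1-mal finden. Das Integral von der Geschwindigkeit, mit x(0) = 0, ergibt die Position: x(t) = -5·t^4 - 4·t^3 - 3·t^2 - t. Aus der Gleichung für die Position x(t) = -5·t^4 - 4·t^3 - 3·t^2 - t, setzen wir t = 3 ein und erhalten x = -543.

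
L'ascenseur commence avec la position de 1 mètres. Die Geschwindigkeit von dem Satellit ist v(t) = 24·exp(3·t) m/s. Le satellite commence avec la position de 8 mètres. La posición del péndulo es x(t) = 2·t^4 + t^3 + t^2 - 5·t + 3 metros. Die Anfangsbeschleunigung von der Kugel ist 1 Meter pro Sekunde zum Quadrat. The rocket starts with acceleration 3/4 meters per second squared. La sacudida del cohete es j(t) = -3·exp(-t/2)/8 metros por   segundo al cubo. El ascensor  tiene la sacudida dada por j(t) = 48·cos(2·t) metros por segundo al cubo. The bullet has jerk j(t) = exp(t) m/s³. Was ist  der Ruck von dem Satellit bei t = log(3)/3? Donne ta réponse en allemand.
Ausgehend von der Geschwindigkeit v(t) = 24·exp(3·t), nehmen wir 2 Ableitungen. Mit d/dt von v(t) finden wir a(t) = 72·exp(3·t). Mit d/dt von a(t) finden wir j(t) = 216·exp(3·t). Mit j(t) = 216·exp(3·t) und Einsetzen von t = log(3)/3, finden wir j = 648.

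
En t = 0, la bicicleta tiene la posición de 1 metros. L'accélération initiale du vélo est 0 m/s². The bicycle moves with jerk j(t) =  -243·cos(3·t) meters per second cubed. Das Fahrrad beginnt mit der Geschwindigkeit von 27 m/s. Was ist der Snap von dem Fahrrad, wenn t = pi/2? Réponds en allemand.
Um dies zu lösen, müssen wir 1 Ableitung unserer Gleichung für den Ruck j(t) = -243·cos(3·t) nehmen. Mit d/dt von j(t) finden wir s(t) = 729·sin(3·t). Aus der Gleichung für den Snap s(t) = 729·sin(3·t), setzen wir t = pi/2 ein und erhalten s = -729.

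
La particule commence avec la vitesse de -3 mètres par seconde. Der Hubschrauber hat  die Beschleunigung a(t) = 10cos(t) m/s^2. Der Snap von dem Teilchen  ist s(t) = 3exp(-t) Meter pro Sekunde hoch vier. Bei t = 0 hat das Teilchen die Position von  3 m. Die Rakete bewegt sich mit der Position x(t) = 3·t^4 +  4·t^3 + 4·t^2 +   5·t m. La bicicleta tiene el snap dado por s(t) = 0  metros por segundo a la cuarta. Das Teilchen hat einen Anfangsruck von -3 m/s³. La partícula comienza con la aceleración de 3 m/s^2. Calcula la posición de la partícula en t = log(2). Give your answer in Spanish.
Partiendo del snap s(t) = 3·exp(-t), tomamos 4 antiderivadas. Tomando ∫s(t)dt y aplicando j(0) = -3, encontramos j(t) = -3·exp(-t). Integrando la sacudida y usando la condición inicial a(0) = 3, obtenemos a(t) = 3·exp(-t). La antiderivada de la aceleración es la velocidad. Usando v(0) = -3, obtenemos v(t) = -3·exp(-t). La integral de la velocidad, con x(0) = 3, da la posición: x(t) = 3·exp(-t). Usando x(t) = 3·exp(-t) y sustituyendo t = log(2), encontramos x = 3/2.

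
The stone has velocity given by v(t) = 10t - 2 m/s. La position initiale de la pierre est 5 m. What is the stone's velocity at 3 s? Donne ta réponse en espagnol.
Tenemos la velocidad v(t) = 10·t - 2. Sustituyendo t = 3: v(3) = 28.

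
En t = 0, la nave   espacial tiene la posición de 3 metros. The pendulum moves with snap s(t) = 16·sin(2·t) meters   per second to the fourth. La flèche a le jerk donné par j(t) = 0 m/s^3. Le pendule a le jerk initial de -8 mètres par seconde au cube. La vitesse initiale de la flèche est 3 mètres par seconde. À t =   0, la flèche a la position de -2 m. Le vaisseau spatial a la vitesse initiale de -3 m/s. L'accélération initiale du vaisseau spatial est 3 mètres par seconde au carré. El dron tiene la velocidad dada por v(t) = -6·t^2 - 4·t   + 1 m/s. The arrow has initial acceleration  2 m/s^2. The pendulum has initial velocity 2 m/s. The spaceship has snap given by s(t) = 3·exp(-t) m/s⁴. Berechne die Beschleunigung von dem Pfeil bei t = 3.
Wir müssen unsere Gleichung für den Ruck j(t) = 0 1-mal integrieren. Durch Integration von dem Ruck und Verwendung der Anfangsbedingung a(0) = 2, erhalten wir a(t) = 2. Mit a(t) = 2 und Einsetzen von t = 3, finden wir a = 2.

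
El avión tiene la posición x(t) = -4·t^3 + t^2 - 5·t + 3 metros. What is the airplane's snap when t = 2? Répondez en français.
Pour résoudre ceci, nous devons prendre 4 dérivées de notre équation de la position x(t) = -4·t^3 + t^2 - 5·t + 3. En prenant d/dt de x(t), nous trouvons v(t) = -12·t^2 + 2·t - 5. En dérivant la vitesse, nous obtenons l'accélération: a(t) = 2 - 24·t. En prenant d/dt de a(t), nous trouvons j(t) = -24. En dérivant le jerk, nous obtenons le snap: s(t) = 0. De l'équation du snap s(t) = 0, nous substituons t = 2 pour obtenir s = 0.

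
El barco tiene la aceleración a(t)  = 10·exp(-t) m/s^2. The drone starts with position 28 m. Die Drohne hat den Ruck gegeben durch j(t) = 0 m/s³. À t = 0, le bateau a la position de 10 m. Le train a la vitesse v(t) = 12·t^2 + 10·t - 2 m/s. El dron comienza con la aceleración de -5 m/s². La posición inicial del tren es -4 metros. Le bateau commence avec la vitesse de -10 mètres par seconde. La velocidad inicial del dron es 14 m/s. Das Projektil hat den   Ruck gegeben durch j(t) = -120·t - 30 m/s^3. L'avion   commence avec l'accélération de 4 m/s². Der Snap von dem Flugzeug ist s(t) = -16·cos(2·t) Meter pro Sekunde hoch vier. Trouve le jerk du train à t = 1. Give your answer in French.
En partant de la vitesse v(t) = 12·t^2 + 10·t - 2, nous prenons 2 dérivées. La dérivée de la vitesse donne l'accélération: a(t) = 24·t + 10. En prenant d/dt de a(t), nous trouvons j(t) = 24. Nous avons le jerk j(t) = 24. En substituant t = 1: j(1) = 24.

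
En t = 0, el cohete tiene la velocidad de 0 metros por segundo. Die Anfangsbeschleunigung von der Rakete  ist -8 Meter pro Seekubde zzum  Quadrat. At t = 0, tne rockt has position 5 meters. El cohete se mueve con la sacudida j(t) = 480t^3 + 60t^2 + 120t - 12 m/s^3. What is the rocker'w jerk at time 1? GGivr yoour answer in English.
From the given jerk equation j(t) = 480·t^3 + 60·t^2 + 120·t - 12, we substitute t = 1 to get j = 648.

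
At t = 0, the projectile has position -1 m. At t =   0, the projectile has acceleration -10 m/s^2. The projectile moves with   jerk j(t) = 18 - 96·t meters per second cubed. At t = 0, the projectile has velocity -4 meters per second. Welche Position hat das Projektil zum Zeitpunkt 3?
Wir müssen das Integral unserer Gleichung für den Ruck j(t) = 18 - 96·t 3-mal finden. Das Integral von dem Ruck, mit a(0) = -10, ergibt die Beschleunigung: a(t) = -48·t^2 + 18·t - 10. Die Stammfunktion von der Beschleunigung, mit v(0) = -4, ergibt die Geschwindigkeit: v(t) = -16·t^3 + 9·t^2 - 10·t - 4. Mit ∫v(t)dt und Anwendung von x(0) = -1, finden wir x(t) = -4·t^4 + 3·t^3 - 5·t^2 - 4·t - 1. Wir haben die Position x(t) = -4·t^4 + 3·t^3 - 5·t^2 - 4·t - 1. Durch Einsetzen von t = 3: x(3) = -301.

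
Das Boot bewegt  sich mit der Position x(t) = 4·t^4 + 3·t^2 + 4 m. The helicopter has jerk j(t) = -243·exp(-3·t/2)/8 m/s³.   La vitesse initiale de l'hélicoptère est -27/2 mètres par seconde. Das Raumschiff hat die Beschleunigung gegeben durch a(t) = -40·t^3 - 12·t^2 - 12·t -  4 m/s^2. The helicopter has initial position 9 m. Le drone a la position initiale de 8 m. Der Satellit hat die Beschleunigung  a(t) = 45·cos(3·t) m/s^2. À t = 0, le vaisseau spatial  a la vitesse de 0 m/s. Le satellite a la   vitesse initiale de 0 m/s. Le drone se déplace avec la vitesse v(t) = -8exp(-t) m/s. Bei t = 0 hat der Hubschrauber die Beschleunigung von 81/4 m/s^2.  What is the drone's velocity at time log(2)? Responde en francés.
De l'équation de la vitesse v(t) = -8·exp(-t), nous substituons t = log(2) pour obtenir v = -4.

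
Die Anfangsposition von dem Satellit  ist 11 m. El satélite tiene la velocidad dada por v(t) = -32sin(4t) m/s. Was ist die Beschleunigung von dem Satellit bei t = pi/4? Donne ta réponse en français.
Pour résoudre ceci, nous devons prendre 1 dérivée de notre équation de la vitesse v(t) = -32·sin(4·t). La dérivée de la vitesse donne l'accélération: a(t) = -128·cos(4·t). En utilisant a(t) = -128·cos(4·t) et en substituant t = pi/4, nous trouvons a = 128.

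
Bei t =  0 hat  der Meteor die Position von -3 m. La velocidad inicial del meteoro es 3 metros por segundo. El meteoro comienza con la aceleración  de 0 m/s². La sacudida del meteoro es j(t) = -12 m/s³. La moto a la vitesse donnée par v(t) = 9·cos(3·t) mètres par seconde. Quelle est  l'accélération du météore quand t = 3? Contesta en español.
Necesitamos integrar nuestra ecuación de la sacudida j(t) = -12 1 vez. La integral de la sacudida, con a(0) = 0, da la aceleración: a(t) = -12·t. Tenemos la aceleración a(t) = -12·t. Sustituyendo t = 3: a(3) = -36.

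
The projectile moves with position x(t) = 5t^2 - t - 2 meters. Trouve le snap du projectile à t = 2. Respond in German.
Um dies zu lösen, müssen wir 4 Ableitungen unserer Gleichung für die Position x(t) = 5·t^2 - t - 2 nehmen. Durch Ableiten von der Position erhalten wir die Geschwindigkeit: v(t) = 10·t - 1. Durch Ableiten von der Geschwindigkeit erhalten wir die Beschleunigung: a(t) = 10. Durch Ableiten von der Beschleunigung erhalten wir den Ruck: j(t) = 0. Die Ableitung von dem Ruck ergibt den Snap: s(t) = 0. Mit s(t) = 0 und Einsetzen von t = 2, finden wir s = 0.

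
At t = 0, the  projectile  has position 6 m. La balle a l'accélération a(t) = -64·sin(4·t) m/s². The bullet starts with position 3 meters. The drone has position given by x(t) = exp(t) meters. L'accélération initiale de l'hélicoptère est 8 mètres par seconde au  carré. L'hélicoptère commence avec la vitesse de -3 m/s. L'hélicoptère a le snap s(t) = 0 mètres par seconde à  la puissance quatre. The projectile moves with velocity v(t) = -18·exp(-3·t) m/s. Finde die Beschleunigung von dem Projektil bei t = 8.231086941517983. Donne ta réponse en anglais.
We must differentiate our velocity equation v(t) = -18·exp(-3·t) 1 time. The derivative of velocity gives acceleration: a(t) = 54·exp(-3·t). We have acceleration a(t) = 54·exp(-3·t). Substituting t = 8.231086941517983: a(8.231086941517983) = 1.01917049776790E-9.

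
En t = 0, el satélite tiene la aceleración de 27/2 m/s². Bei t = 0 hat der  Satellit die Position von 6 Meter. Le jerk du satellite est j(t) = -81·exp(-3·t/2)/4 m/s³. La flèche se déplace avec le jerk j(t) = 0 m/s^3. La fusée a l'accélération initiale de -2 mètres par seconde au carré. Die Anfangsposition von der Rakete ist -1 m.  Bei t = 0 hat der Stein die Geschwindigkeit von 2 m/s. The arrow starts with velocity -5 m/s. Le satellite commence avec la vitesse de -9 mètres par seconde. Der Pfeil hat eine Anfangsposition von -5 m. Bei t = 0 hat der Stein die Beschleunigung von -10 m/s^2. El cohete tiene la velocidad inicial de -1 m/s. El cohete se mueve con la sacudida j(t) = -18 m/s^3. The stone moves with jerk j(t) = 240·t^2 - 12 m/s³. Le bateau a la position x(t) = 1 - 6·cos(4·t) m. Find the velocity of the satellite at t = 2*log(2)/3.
We must find the antiderivative of our jerk equation j(t) = -81·exp(-3·t/2)/4 2 times. The integral of jerk, with a(0) = 27/2, gives acceleration: a(t) = 27·exp(-3·t/2)/2. The antiderivative of acceleration, with v(0) = -9, gives velocity: v(t) = -9·exp(-3·t/2). Using v(t) = -9·exp(-3·t/2) and substituting t = 2*log(2)/3, we find v = -9/2.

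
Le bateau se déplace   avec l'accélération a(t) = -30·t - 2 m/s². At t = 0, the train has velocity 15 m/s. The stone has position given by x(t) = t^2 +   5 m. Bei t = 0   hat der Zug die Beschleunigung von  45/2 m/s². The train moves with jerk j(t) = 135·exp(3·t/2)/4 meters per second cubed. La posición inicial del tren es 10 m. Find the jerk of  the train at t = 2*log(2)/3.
Using j(t) = 135·exp(3·t/2)/4 and substituting t = 2*log(2)/3, we find j = 135/2.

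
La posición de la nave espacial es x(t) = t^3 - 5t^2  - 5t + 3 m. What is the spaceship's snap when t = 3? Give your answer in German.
Um dies zu lösen, müssen wir 4 Ableitungen unserer Gleichung für die Position x(t) = t^3 - 5·t^2 - 5·t + 3 nehmen. Durch Ableiten von der Position erhalten wir die Geschwindigkeit: v(t) = 3·t^2 - 10·t - 5. Mit d/dt von v(t) finden wir a(t) = 6·t - 10. Durch Ableiten von der Beschleunigung erhalten wir den Ruck: j(t) = 6. Durch Ableiten von dem Ruck erhalten wir den Snap: s(t) = 0. Aus der Gleichung für den Snap s(t) = 0, setzen wir t = 3 ein und erhalten s = 0.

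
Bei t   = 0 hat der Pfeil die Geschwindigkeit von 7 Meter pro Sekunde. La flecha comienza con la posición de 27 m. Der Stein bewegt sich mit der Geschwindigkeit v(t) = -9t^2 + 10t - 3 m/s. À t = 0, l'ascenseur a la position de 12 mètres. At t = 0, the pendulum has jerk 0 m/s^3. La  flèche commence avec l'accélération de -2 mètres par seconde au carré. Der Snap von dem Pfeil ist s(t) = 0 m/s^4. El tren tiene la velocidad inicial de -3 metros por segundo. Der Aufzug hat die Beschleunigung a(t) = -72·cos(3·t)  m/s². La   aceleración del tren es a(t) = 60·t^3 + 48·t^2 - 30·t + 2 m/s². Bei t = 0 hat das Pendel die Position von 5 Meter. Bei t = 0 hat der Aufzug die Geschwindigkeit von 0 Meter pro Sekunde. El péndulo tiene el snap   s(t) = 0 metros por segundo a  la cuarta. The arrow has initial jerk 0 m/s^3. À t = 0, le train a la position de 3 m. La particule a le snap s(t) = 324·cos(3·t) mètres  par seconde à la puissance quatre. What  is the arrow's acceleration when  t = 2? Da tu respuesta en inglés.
Starting from snap s(t) = 0, we take 2 antiderivatives. Finding the integral of s(t) and using j(0) = 0: j(t) = 0. Taking ∫j(t)dt and applying a(0) = -2, we find a(t) = -2. From the given acceleration equation a(t) = -2, we substitute t = 2 to get a = -2.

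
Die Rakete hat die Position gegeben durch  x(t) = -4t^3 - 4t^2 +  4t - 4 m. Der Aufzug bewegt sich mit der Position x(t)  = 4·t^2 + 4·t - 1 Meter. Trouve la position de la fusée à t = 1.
De l'équation de la position x(t) = -4·t^3 - 4·t^2 + 4·t - 4, nous substituons t = 1 pour obtenir x = -8.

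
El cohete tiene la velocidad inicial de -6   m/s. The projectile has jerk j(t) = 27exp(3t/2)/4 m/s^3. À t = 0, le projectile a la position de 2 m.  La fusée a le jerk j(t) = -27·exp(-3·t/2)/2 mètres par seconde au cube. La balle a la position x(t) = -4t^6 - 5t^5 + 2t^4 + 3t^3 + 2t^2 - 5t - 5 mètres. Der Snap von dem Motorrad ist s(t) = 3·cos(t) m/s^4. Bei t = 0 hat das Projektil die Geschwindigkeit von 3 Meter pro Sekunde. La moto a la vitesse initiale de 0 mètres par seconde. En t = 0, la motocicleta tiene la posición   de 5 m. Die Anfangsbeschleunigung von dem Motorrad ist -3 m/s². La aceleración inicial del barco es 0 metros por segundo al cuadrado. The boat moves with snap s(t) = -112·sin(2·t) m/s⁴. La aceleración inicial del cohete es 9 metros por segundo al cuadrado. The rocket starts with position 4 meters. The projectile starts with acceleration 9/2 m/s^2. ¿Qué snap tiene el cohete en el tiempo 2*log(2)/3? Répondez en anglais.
We must differentiate our jerk equation j(t) = -27·exp(-3·t/2)/2 1 time. The derivative of jerk gives snap: s(t) = 81·exp(-3·t/2)/4. Using s(t) = 81·exp(-3·t/2)/4 and substituting t = 2*log(2)/3, we find s = 81/8.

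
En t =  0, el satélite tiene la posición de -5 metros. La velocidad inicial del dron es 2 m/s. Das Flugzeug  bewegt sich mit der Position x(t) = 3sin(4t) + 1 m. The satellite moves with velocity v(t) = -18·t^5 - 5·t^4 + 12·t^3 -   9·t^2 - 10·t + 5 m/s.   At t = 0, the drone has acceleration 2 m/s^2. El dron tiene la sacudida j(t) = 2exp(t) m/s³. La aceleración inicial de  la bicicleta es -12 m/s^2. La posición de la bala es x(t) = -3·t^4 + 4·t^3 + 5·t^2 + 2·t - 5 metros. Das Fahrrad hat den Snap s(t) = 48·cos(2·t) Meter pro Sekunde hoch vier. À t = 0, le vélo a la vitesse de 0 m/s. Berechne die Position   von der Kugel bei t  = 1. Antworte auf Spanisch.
Usando x(t) = -3·t^4 + 4·t^3 + 5·t^2 + 2·t - 5 y sustituyendo t = 1, encontramos x = 3.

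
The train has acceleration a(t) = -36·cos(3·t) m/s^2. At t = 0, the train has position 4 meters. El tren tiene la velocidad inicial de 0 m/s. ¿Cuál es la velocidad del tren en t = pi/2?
Necesitamos integrar nuestra ecuación de la aceleración a(t) = -36·cos(3·t) 1 vez. Tomando ∫a(t)dt y aplicando v(0) = 0, encontramos v(t) = -12·sin(3·t). Usando v(t) = -12·sin(3·t) y sustituyendo t = pi/2, encontramos v = 12.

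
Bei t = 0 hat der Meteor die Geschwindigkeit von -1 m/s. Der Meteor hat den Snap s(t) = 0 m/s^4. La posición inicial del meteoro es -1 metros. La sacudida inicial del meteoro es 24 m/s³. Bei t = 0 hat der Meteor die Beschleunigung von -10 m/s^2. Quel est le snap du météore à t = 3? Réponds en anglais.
We have snap s(t) = 0. Substituting t = 3: s(3) = 0.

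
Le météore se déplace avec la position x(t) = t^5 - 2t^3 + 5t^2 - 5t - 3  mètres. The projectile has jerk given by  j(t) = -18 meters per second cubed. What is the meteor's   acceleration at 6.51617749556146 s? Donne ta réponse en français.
En partant de la position x(t) = t^5 - 2·t^3 + 5·t^2 - 5·t - 3, nous prenons 2 dérivées. La dérivée de la position donne la vitesse: v(t) = 5·t^4 - 6·t^2 + 10·t - 5. La dérivée de la vitesse donne l'accélération: a(t) = 20·t^3 - 12·t + 10. En utilisant a(t) = 20·t^3 - 12·t + 10 et en substituant t = 6.51617749556146, nous trouvons a = 5465.41797340968.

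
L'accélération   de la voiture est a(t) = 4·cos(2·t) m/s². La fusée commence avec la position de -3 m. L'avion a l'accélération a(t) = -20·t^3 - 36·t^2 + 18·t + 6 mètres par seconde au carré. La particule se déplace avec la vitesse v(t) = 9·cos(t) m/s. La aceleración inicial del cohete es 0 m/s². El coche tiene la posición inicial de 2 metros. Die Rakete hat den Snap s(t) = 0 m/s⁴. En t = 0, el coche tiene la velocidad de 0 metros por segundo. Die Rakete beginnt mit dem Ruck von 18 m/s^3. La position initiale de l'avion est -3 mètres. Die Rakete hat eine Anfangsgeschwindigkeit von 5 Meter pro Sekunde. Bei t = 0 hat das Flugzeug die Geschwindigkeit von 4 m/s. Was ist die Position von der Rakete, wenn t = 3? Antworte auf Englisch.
To solve this, we need to take 4 antiderivatives of our snap equation s(t) = 0. Integrating snap and using the initial condition j(0) = 18, we get j(t) = 18. Integrating jerk and using the initial condition a(0) = 0, we get a(t) = 18·t. Integrating acceleration and using the initial condition v(0) = 5, we get v(t) = 9·t^2 + 5. The integral of velocity is position. Using x(0) = -3, we get x(t) = 3·t^3 + 5·t - 3. We have position x(t) = 3·t^3 + 5·t - 3. Substituting t = 3: x(3) = 93.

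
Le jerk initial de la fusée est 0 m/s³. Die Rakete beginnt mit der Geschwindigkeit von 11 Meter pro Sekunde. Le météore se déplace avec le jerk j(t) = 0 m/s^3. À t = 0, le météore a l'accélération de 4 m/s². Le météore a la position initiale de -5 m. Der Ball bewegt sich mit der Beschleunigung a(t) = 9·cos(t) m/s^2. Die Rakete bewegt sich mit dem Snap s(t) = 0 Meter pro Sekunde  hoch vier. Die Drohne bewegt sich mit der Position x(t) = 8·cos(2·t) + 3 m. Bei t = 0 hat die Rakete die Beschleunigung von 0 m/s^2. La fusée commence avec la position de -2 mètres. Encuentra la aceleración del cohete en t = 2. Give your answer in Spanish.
Para resolver esto, necesitamos tomar 2 antiderivadas de nuestra ecuación del snap s(t) = 0. La integral del snap es la sacudida. Usando j(0) = 0, obtenemos j(t) = 0. La integral de la sacudida, con a(0) = 0, da la aceleración: a(t) = 0. De la ecuación de la aceleración a(t) = 0, sustituimos t = 2 para obtener a = 0.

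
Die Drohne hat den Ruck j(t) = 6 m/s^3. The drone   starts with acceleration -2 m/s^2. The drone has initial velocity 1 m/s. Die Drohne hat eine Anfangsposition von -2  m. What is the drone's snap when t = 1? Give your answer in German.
Wir müssen unsere Gleichung für den Ruck j(t) = 6 1-mal ableiten. Die Ableitung von dem Ruck ergibt den Snap: s(t) = 0. Mit s(t) = 0 und Einsetzen von t = 1, finden wir s = 0.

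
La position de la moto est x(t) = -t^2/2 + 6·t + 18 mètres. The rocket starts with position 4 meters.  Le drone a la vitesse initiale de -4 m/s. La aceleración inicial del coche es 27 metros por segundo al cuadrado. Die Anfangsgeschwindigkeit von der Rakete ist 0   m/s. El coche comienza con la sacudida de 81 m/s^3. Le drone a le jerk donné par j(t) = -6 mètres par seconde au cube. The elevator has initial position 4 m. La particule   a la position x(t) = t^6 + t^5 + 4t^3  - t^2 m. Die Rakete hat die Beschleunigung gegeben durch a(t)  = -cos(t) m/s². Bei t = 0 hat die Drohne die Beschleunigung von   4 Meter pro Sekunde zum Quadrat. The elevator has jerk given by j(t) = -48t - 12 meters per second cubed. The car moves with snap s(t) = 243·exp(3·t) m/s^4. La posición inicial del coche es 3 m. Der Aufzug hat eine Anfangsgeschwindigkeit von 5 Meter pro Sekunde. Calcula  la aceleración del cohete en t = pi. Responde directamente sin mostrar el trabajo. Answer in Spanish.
La respuesta es 1.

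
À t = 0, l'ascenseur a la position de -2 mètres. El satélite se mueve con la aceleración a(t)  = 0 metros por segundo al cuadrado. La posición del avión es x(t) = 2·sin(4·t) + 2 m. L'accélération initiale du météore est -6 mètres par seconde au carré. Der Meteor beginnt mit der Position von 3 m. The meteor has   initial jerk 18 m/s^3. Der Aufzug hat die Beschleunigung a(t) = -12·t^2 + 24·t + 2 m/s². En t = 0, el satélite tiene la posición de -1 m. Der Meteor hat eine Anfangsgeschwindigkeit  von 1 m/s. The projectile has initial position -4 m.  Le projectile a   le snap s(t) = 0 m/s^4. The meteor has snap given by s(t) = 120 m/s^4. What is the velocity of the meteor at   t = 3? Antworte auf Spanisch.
Partiendo del snap s(t) = 120, tomamos 3 integrales. Tomando ∫s(t)dt y aplicando j(0) = 18, encontramos j(t) = 120·t + 18. La integral de la sacudida, con a(0) = -6, da la aceleración: a(t) = 60·t^2 + 18·t - 6. Tomando ∫a(t)dt y aplicando v(0) = 1, encontramos v(t) = 20·t^3 + 9·t^2 - 6·t + 1. De la ecuación de la velocidad v(t) = 20·t^3 + 9·t^2 - 6·t + 1, sustituimos t = 3 para obtener v = 604.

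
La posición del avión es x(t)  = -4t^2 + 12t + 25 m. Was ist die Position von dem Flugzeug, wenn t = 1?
Mit x(t) = -4·t^2 + 12·t + 25 und Einsetzen von t = 1, finden wir x = 33.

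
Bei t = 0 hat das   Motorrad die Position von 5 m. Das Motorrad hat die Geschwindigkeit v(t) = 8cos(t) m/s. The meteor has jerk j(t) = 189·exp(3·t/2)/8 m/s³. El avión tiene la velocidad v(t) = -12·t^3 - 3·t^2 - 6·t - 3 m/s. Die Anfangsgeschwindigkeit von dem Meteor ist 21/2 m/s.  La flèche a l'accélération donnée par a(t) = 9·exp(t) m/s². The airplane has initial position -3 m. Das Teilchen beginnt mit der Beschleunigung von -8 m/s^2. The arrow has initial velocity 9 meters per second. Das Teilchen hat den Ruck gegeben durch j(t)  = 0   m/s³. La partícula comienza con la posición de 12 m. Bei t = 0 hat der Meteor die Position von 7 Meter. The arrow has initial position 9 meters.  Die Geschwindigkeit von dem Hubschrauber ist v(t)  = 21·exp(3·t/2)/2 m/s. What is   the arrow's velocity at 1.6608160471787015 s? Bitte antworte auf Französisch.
En partant de l'accélération a(t) = 9·exp(t), nous prenons 1 intégrale. En intégrant l'accélération et en utilisant la condition initiale v(0) = 9, nous obtenons v(t) = 9·exp(t). Nous avons la vitesse v(t) = 9·exp(t). En substituant t = 1.6608160471787015: v(1.6608160471787015) = 47.3724399768677.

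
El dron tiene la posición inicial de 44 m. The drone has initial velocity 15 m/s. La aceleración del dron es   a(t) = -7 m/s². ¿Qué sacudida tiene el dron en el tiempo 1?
Debemos derivar nuestra ecuación de la aceleración a(t) = -7 1 vez. La derivada de la aceleración da la sacudida: j(t) = 0. De la ecuación de la sacudida j(t) = 0, sustituimos t = 1 para obtener j = 0.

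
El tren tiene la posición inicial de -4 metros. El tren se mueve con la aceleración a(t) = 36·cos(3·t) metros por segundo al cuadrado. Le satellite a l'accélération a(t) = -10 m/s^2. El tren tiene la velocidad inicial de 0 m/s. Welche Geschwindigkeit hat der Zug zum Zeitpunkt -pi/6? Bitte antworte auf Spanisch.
Necesitamos integrar nuestra ecuación de la aceleración a(t) = 36·cos(3·t) 1 vez. Tomando ∫a(t)dt y aplicando v(0) = 0, encontramos v(t) = 12·sin(3·t). Usando v(t) = 12·sin(3·t) y sustituyendo t = -pi/6, encontramos v = -12.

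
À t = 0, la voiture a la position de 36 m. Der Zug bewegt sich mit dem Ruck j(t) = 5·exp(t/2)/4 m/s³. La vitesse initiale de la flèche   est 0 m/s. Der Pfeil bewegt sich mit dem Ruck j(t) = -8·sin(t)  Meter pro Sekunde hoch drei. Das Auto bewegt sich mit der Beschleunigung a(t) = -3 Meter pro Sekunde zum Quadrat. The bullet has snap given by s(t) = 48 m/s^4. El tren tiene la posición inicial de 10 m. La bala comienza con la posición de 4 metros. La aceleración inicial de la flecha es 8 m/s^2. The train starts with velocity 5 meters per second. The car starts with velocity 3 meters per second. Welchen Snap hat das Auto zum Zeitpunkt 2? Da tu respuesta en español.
Debemos derivar nuestra ecuación de la aceleración a(t) = -3 2 veces. Tomando d/dt de a(t), encontramos j(t) = 0. Derivando la sacudida, obtenemos el snap: s(t) = 0. Tenemos el snap s(t) = 0. Sustituyendo t = 2: s(2) = 0.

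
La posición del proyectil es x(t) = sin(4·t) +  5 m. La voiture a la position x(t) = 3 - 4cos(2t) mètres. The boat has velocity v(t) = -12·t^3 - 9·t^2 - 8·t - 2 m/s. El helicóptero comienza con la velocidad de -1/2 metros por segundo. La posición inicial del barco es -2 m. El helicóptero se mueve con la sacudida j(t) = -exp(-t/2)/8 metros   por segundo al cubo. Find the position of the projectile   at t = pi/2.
From the given position equation x(t) = sin(4·t) + 5, we substitute t = pi/2 to get x = 5.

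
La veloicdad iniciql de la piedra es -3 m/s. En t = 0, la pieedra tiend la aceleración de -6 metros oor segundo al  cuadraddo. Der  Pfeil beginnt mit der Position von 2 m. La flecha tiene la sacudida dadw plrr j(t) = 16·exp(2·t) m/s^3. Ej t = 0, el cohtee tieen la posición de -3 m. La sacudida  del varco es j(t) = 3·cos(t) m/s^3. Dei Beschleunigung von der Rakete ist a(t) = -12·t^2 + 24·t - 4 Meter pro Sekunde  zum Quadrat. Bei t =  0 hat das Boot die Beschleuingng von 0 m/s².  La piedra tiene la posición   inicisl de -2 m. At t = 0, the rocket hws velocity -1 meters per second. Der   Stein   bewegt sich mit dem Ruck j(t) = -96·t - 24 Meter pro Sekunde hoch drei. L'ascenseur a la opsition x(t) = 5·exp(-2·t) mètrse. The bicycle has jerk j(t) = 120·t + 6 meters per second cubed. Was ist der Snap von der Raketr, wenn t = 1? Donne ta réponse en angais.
Starting from acceleration a(t) = -12·t^2 + 24·t - 4, we take 2 derivatives. Taking d/dt of a(t), we find j(t) = 24 - 24·t. Taking d/dt of j(t), we find s(t) = -24. From the given snap equation s(t) = -24, we substitute t = 1 to get s = -24.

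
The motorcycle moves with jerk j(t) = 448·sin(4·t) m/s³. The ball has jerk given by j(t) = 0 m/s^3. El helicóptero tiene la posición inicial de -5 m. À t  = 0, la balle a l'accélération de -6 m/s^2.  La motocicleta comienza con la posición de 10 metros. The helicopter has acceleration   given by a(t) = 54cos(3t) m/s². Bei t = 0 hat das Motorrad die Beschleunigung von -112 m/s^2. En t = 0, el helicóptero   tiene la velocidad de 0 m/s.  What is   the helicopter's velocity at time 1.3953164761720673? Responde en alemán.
Wir müssen die Stammfunktion unserer Gleichung für die Beschleunigung a(t) = 54·cos(3·t) 1-mal finden. Durch Integration von der Beschleunigung und Verwendung der Anfangsbedingung v(0) = 0, erhalten wir v(t) = 18·sin(3·t). Aus der Gleichung für die Geschwindigkeit v(t) = 18·sin(3·t), setzen wir t = 1.3953164761720673 ein und erhalten v = -15.5628274166165.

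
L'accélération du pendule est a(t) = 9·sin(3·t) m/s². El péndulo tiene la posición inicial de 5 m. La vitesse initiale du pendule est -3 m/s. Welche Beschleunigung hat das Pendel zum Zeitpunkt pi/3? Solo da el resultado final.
a(pi/3) = 0.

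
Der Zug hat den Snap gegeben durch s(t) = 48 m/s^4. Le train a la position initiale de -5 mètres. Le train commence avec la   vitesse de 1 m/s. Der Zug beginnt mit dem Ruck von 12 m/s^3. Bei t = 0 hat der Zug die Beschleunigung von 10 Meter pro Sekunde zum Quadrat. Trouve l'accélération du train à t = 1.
Pour résoudre ceci, nous devons prendre 2 primitives de notre équation du snap s(t) = 48. L'intégrale du snap est le jerk. En utilisant j(0) = 12, nous obtenons j(t) = 48·t + 12. La primitive du jerk est l'accélération. En utilisant a(0) = 10, nous obtenons a(t) = 24·t^2 + 12·t + 10. Nous avons l'accélération a(t) = 24·t^2 + 12·t + 10. En substituant t = 1: a(1) = 46.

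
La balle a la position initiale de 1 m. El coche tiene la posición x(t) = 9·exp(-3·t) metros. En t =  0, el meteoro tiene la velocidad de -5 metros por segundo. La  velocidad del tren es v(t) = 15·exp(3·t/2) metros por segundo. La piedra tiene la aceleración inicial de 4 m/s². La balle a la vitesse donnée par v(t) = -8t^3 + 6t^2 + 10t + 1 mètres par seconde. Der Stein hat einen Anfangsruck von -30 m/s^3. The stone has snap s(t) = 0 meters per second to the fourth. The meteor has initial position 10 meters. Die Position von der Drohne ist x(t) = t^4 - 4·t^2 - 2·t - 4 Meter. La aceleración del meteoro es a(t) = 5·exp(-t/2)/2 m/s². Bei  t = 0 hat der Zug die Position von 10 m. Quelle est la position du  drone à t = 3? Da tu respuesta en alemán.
Wir haben die Position x(t) = t^4 - 4·t^2 - 2·t - 4. Durch Einsetzen von t = 3: x(3) = 35.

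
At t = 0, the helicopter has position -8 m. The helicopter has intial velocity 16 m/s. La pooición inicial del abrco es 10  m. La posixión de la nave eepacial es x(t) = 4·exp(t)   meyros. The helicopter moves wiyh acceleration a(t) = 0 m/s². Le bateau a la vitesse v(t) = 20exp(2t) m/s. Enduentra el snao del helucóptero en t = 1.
Debemos derivar nuestra ecuación de la aceleración a(t) = 0 2 veces. Tomando d/dt de a(t), encontramos j(t) = 0. Derivando la sacudida, obtenemos el snap: s(t) = 0. De la ecuación del snap s(t) = 0, sustituimos t = 1 para obtener s = 0.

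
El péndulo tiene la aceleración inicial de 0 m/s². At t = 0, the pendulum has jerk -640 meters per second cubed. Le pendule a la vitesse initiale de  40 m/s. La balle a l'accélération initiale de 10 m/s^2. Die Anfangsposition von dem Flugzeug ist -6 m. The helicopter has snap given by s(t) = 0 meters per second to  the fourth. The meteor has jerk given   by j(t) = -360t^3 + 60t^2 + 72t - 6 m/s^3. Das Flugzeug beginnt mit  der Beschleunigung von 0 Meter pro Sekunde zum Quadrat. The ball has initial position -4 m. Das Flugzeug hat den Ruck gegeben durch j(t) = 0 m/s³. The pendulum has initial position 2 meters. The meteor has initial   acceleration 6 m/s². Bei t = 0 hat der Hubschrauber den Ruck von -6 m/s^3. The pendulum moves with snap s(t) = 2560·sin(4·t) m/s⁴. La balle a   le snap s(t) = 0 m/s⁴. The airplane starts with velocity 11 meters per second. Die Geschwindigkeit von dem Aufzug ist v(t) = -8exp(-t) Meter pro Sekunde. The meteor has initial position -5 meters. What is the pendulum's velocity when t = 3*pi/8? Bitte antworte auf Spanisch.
Para resolver esto, necesitamos tomar 3 antiderivadas de nuestra ecuación del snap s(t) = 2560·sin(4·t). Tomando ∫s(t)dt y aplicando j(0) = -640, encontramos j(t) = -640·cos(4·t). Tomando ∫j(t)dt y aplicando a(0) = 0, encontramos a(t) = -160·sin(4·t). Integrando la aceleración y usando la condición inicial v(0) = 40, obtenemos v(t) = 40·cos(4·t). Usando v(t) = 40·cos(4·t) y sustituyendo t = 3*pi/8, encontramos v = 0.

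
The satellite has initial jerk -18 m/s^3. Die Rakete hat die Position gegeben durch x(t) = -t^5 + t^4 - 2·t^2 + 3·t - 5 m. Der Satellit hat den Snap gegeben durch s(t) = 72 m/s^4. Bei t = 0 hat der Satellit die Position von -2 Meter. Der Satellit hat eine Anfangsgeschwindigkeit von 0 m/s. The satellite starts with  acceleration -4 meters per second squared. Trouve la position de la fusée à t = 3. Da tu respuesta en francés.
Nous avons la position x(t) = -t^5 + t^4 - 2·t^2 + 3·t - 5. En substituant t = 3: x(3) = -176.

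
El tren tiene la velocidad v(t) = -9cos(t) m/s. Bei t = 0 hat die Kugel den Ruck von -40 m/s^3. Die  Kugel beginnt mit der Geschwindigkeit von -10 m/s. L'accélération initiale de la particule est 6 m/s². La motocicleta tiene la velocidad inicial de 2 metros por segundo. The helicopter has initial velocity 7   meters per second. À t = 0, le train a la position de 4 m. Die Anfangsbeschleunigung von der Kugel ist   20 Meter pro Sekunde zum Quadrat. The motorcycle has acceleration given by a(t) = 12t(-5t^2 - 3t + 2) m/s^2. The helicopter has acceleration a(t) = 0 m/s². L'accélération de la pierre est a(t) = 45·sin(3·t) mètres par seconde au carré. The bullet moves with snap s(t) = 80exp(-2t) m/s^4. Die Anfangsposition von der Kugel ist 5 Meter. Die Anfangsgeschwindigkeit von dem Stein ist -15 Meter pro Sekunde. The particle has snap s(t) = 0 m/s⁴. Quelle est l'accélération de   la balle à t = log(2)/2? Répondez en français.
Nous devons intégrer notre équation du snap s(t) = 80·exp(-2·t) 2 fois. En prenant ∫s(t)dt et en appliquant j(0) = -40, nous trouvons j(t) = -40·exp(-2·t). L'intégrale du jerk est l'accélération. En utilisant a(0) = 20, nous obtenons a(t) = 20·exp(-2·t). De l'équation de l'accélération a(t) = 20·exp(-2·t), nous substituons t = log(2)/2 pour obtenir a = 10.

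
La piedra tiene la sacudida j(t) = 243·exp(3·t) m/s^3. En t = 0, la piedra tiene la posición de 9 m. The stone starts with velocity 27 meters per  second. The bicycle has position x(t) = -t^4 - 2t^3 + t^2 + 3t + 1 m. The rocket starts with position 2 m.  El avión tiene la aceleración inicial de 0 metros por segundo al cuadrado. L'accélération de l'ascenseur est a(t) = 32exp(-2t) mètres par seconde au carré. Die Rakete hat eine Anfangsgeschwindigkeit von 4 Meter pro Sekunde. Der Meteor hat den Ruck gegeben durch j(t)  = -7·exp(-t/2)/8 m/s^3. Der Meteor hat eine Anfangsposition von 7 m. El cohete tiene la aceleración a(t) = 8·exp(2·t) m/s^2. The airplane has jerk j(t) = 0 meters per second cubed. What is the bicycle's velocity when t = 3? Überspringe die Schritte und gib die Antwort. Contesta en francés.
La réponse est -153.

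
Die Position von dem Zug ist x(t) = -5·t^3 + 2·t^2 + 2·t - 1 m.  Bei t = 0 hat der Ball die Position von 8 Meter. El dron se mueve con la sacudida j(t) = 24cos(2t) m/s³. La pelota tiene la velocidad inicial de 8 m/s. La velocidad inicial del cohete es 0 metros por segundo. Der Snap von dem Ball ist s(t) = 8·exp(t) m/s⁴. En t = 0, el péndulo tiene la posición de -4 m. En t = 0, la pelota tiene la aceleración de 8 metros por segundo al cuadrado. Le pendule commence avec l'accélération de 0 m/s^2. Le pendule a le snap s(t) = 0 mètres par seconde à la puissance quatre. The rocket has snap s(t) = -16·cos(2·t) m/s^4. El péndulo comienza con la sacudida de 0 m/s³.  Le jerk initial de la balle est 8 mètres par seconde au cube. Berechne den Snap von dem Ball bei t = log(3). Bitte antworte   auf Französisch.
En utilisant s(t) = 8·exp(t) et en substituant t = log(3), nous trouvons s = 24.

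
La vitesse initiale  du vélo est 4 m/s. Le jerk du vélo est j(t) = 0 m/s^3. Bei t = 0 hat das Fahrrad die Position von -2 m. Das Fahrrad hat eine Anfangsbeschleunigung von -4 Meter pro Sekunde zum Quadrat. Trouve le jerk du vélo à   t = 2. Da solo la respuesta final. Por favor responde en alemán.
j(2) = 0.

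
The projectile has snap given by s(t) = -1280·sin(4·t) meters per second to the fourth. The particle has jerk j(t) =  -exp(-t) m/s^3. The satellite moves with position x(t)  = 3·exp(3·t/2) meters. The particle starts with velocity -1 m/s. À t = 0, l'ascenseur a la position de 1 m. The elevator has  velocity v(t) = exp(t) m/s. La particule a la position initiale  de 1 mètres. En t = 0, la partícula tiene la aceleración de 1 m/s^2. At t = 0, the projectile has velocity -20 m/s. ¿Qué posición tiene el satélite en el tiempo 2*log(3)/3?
De la ecuación de la posición x(t) = 3·exp(3·t/2), sustituimos t = 2*log(3)/3 para obtener x = 9.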